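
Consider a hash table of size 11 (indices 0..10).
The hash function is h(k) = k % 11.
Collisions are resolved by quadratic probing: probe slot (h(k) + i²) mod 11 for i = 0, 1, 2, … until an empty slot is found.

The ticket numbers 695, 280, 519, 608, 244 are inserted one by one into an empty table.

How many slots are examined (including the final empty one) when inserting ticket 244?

695: h=2 => slot 2
280: h=5 => slot 5
519: h=2, probe 2,3 => slot 3
608: h=3, probe 3,4 => slot 4
244: h=2, probe 2,3,6 => slot 6
Table: [., ., 695, 519, 608, 280, 244, ., ., ., .]

3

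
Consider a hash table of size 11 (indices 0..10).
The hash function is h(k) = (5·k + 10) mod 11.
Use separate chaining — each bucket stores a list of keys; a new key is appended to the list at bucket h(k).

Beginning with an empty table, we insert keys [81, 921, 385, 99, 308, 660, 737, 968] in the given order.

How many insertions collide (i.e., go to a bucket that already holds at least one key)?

5

81 -> bucket 8
921 -> bucket 6
385 -> bucket 10
99 -> bucket 10 (collision)
308 -> bucket 10 (collision)
660 -> bucket 10 (collision)
737 -> bucket 10 (collision)
968 -> bucket 10 (collision)
Final buckets:
0: ∅
1: ∅
2: ∅
3: ∅
4: ∅
5: ∅
6: 921
7: ∅
8: 81
9: ∅
10: 385 -> 99 -> 308 -> 660 -> 737 -> 968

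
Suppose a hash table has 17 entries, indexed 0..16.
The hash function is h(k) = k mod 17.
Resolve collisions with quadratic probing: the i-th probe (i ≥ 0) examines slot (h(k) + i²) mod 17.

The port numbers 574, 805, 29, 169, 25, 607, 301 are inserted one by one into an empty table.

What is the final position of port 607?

4

574: h=13 => slot 13
805: h=6 => slot 6
29: h=12 => slot 12
169: h=16 => slot 16
25: h=8 => slot 8
607: h=12, probe 12,13,16,4 => slot 4
301: h=12, probe 12,13,16,4,11 => slot 11
Table: [-, -, -, -, 607, -, 805, -, 25, -, -, 301, 29, 574, -, -, 169]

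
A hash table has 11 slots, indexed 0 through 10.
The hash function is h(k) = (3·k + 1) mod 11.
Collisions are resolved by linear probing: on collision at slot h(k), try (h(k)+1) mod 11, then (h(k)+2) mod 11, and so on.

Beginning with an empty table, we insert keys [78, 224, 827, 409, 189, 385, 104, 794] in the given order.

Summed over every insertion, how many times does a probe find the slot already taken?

6

78: h=4 → slot 4
224: h=2 → slot 2
827: h=7 → slot 7
409: h=7, probe 7,8 → slot 8
189: h=7, probe 7,8,9 → slot 9
385: h=1 → slot 1
104: h=5 → slot 5
794: h=7, probe 7,8,9,10 → slot 10
Table: [_, 385, 224, _, 78, 104, _, 827, 409, 189, 794]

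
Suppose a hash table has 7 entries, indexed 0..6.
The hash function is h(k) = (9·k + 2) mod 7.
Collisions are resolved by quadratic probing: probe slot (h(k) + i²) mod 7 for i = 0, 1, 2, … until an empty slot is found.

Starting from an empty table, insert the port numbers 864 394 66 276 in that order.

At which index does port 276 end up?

5

864 hashes to 1; slot 1 is free -> place at 1.
394 hashes to 6; slot 6 is free -> place at 6.
66 hashes to 1; 1 taken -> place at 2.
276 hashes to 1; 1,2 taken -> place at 5.
Table: [., 864, 66, ., ., 276, 394]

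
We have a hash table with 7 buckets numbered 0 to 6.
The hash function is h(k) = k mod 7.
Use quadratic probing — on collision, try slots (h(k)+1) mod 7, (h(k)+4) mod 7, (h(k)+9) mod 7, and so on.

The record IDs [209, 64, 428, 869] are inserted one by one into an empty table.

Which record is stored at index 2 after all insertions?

428

209: h=6 → slot 6
64: h=1 → slot 1
428: h=1, probe 1,2 → slot 2
869: h=1, probe 1,2,5 → slot 5
Table: [—, 64, 428, —, —, 869, 209]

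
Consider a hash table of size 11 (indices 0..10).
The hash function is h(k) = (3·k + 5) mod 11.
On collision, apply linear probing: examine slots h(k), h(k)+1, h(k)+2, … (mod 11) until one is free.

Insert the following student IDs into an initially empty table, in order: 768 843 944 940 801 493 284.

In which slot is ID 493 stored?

2

Insert 768: h=10, slot 10 empty => index 10.
Insert 843: h=4, slot 4 empty => index 4.
Insert 944: h=10, slot 10 occupied => index 0.
Insert 940: h=9, slot 9 empty => index 9.
Insert 801: h=10, slots 10,0 occupied => index 1.
Insert 493: h=10, slots 10,0,1 occupied => index 2.
Insert 284: h=10, slots 10,0,1,2 occupied => index 3.
Table: [944, 801, 493, 284, 843, _, _, _, _, 940, 768]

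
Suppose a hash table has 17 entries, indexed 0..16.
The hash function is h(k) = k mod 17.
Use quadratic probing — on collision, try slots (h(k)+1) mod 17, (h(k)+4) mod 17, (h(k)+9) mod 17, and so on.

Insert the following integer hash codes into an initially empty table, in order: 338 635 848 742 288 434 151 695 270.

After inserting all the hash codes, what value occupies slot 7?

695

338 hashes to 15; slot 15 is free → place at 15.
635 hashes to 6; slot 6 is free → place at 6.
848 hashes to 15; 15 taken → place at 16.
742 hashes to 11; slot 11 is free → place at 11.
288 hashes to 16; 16 taken → place at 0.
434 hashes to 9; slot 9 is free → place at 9.
151 hashes to 15; 15,16 taken → place at 2.
695 hashes to 15; 15,16,2 taken → place at 7.
270 hashes to 15; 15,16,2,7 taken → place at 14.
Table: [288, —, 151, —, —, —, 635, 695, —, 434, —, 742, —, —, 270, 338, 848]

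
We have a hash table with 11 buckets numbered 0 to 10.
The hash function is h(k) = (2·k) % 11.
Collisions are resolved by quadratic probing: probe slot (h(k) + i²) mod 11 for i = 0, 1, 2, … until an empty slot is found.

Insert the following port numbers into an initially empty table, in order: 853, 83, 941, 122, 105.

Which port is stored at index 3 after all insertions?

853: h=1 → slot 1
83: h=1, probe 1,2 → slot 2
941: h=1, probe 1,2,5 → slot 5
122: h=2, probe 2,3 → slot 3
105: h=1, probe 1,2,5,10 → slot 10
Table: [., 853, 83, 122, ., 941, ., ., ., ., 105]

122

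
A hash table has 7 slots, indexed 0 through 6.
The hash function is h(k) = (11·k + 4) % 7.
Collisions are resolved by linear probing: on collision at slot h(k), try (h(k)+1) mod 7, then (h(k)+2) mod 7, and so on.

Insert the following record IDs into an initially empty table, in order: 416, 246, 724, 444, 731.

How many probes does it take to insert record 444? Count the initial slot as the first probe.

3

Insert 416: h=2, slot 2 empty → index 2.
Insert 246: h=1, slot 1 empty → index 1.
Insert 724: h=2, slot 2 occupied → index 3.
Insert 444: h=2, slots 2,3 occupied → index 4.
Insert 731: h=2, slots 2,3,4 occupied → index 5.
Table: [∅, 246, 416, 724, 444, 731, ∅]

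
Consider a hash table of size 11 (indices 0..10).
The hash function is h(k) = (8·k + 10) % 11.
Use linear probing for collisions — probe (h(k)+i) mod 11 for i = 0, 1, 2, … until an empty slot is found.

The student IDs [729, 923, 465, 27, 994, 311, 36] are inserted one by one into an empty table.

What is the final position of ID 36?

5

729 hashes to 1; slot 1 is free -> place at 1.
923 hashes to 2; slot 2 is free -> place at 2.
465 hashes to 1; 1,2 taken -> place at 3.
27 hashes to 6; slot 6 is free -> place at 6.
994 hashes to 9; slot 9 is free -> place at 9.
311 hashes to 1; 1,2,3 taken -> place at 4.
36 hashes to 1; 1,2,3,4 taken -> place at 5.
Table: [—, 729, 923, 465, 311, 36, 27, —, —, 994, —]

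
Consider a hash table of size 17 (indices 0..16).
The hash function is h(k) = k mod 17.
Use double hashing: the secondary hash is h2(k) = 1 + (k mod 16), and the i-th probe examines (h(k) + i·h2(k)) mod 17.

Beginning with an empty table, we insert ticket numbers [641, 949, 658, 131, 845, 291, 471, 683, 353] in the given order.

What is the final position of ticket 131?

641 hashes to 12; slot 12 is free -> place at 12.
949 hashes to 14; slot 14 is free -> place at 14.
658 hashes to 12, h2=3; 12 taken -> place at 15.
131 hashes to 12, h2=4; 12 taken -> place at 16.
845 hashes to 12, h2=14; 12 taken -> place at 9.
291 hashes to 2; slot 2 is free -> place at 2.
471 hashes to 12, h2=8; 12 taken -> place at 3.
683 hashes to 3, h2=12; 3,15 taken -> place at 10.
353 hashes to 13; slot 13 is free -> place at 13.
Table: [., ., 291, 471, ., ., ., ., ., 845, 683, ., 641, 353, 949, 658, 131]

16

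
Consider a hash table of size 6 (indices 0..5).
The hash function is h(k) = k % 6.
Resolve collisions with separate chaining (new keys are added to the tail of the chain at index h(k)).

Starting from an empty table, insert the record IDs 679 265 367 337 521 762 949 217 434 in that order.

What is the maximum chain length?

Insert 679: h=1, bucket 1 empty -> new chain.
Insert 265: h=1, bucket 1 nonempty -> append to chain.
Insert 367: h=1, bucket 1 nonempty -> append to chain.
Insert 337: h=1, bucket 1 nonempty -> append to chain.
Insert 521: h=5, bucket 5 empty -> new chain.
Insert 762: h=0, bucket 0 empty -> new chain.
Insert 949: h=1, bucket 1 nonempty -> append to chain.
Insert 217: h=1, bucket 1 nonempty -> append to chain.
Insert 434: h=2, bucket 2 empty -> new chain.
Final buckets:
0: 762
1: 679 -> 265 -> 367 -> 337 -> 949 -> 217
2: 434
3: —
4: —
5: 521

6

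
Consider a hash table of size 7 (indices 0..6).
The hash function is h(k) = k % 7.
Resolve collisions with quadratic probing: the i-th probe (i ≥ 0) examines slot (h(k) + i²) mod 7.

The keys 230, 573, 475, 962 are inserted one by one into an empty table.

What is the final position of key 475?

3

Insert 230: h=6, slot 6 empty → index 6.
Insert 573: h=6, slot 6 occupied → index 0.
Insert 475: h=6, slots 6,0 occupied → index 3.
Insert 962: h=3, slot 3 occupied → index 4.
Table: [573, ∅, ∅, 475, 962, ∅, 230]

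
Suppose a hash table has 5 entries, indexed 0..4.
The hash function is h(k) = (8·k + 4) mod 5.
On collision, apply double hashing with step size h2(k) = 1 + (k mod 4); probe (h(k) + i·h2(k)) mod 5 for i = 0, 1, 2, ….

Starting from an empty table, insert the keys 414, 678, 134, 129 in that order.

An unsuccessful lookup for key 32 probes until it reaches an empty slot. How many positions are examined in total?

3

414 hashes to 1; slot 1 is free => place at 1.
678 hashes to 3; slot 3 is free => place at 3.
134 hashes to 1, h2=3; 1 taken => place at 4.
129 hashes to 1, h2=2; 1,3 taken => place at 0.
Table: [129, 414, ., 678, 134]
Lookup 32: h=0, h2=1, probe 0,1,2 → slot 2 empty, not found.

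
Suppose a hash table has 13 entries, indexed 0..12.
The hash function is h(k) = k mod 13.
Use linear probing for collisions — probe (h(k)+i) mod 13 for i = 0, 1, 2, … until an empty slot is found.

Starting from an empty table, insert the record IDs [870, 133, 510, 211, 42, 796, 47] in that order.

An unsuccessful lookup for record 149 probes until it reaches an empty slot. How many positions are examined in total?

Insert 870: h=12, slot 12 empty -> index 12.
Insert 133: h=3, slot 3 empty -> index 3.
Insert 510: h=3, slot 3 occupied -> index 4.
Insert 211: h=3, slots 3,4 occupied -> index 5.
Insert 42: h=3, slots 3,4,5 occupied -> index 6.
Insert 796: h=3, slots 3,4,5,6 occupied -> index 7.
Insert 47: h=8, slot 8 empty -> index 8.
Table: [—, —, —, 133, 510, 211, 42, 796, 47, —, —, —, 870]
Lookup 149: h=6, probe 6,7,8,9 → slot 9 empty, not found.

4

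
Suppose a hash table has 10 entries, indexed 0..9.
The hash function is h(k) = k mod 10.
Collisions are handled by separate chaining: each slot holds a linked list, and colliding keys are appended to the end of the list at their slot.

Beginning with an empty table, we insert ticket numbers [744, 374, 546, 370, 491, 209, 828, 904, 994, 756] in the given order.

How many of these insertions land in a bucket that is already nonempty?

4

Insert 744: h=4, bucket 4 empty → new chain.
Insert 374: h=4, bucket 4 nonempty → append to chain.
Insert 546: h=6, bucket 6 empty → new chain.
Insert 370: h=0, bucket 0 empty → new chain.
Insert 491: h=1, bucket 1 empty → new chain.
Insert 209: h=9, bucket 9 empty → new chain.
Insert 828: h=8, bucket 8 empty → new chain.
Insert 904: h=4, bucket 4 nonempty → append to chain.
Insert 994: h=4, bucket 4 nonempty → append to chain.
Insert 756: h=6, bucket 6 nonempty → append to chain.
Final buckets:
0: 370
1: 491
2: .
3: .
4: 744 -> 374 -> 904 -> 994
5: .
6: 546 -> 756
7: .
8: 828
9: 209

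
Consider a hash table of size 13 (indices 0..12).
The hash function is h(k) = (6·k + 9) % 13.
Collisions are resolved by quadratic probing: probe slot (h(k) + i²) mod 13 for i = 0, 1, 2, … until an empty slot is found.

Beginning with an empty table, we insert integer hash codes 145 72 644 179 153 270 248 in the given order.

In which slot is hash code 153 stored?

5

145: h=8 -> slot 8
72: h=12 -> slot 12
644: h=12, probe 12,0 -> slot 0
179: h=4 -> slot 4
153: h=4, probe 4,5 -> slot 5
270: h=4, probe 4,5,8,0,7 -> slot 7
248: h=2 -> slot 2
Table: [644, _, 248, _, 179, 153, _, 270, 145, _, _, _, 72]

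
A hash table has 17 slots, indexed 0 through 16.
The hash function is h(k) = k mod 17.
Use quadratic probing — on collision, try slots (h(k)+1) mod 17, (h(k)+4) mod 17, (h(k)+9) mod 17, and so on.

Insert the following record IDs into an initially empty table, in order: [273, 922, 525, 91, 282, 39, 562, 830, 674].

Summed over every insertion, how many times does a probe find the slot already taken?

Insert 273: h=1, slot 1 empty -> index 1.
Insert 922: h=4, slot 4 empty -> index 4.
Insert 525: h=15, slot 15 empty -> index 15.
Insert 91: h=6, slot 6 empty -> index 6.
Insert 282: h=10, slot 10 empty -> index 10.
Insert 39: h=5, slot 5 empty -> index 5.
Insert 562: h=1, slot 1 occupied -> index 2.
Insert 830: h=14, slot 14 empty -> index 14.
Insert 674: h=11, slot 11 empty -> index 11.
Table: [∅, 273, 562, ∅, 922, 39, 91, ∅, ∅, ∅, 282, 674, ∅, ∅, 830, 525, ∅]

1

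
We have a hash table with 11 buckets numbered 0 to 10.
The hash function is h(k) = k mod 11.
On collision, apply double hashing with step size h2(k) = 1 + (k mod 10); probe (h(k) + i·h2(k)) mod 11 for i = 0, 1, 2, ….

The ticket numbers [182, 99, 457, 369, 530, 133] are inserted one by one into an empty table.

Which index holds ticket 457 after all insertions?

182: h=6 → slot 6
99: h=0 → slot 0
457: h=6, h2=8, probe 6,3 → slot 3
369: h=6, h2=10, probe 6,5 → slot 5
530: h=2 → slot 2
133: h=1 → slot 1
Table: [99, 133, 530, 457, _, 369, 182, _, _, _, _]

3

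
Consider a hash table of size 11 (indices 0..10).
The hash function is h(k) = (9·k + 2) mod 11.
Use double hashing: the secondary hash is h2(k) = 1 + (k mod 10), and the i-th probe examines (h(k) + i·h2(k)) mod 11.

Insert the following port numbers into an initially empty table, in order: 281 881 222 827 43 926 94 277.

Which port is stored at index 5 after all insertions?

281: h=1 => slot 1
881: h=0 => slot 0
222: h=9 => slot 9
827: h=9, h2=8, probe 9,6 => slot 6
43: h=4 => slot 4
926: h=9, h2=7, probe 9,5 => slot 5
94: h=1, h2=5, probe 1,6,0,5,10 => slot 10
277: h=9, h2=8, probe 9,6,3 => slot 3
Table: [881, 281, _, 277, 43, 926, 827, _, _, 222, 94]

926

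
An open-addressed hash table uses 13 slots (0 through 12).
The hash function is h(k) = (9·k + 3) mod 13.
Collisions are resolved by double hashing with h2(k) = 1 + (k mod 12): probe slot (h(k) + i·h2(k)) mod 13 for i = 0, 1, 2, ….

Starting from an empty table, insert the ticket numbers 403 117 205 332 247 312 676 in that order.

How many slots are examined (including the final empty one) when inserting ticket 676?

2

403: h=3 → slot 3
117: h=3, h2=10, probe 3,0 → slot 0
205: h=2 → slot 2
332: h=1 → slot 1
247: h=3, h2=8, probe 3,11 → slot 11
312: h=3, h2=1, probe 3,4 → slot 4
676: h=3, h2=5, probe 3,8 → slot 8
Table: [117, 332, 205, 403, 312, ., ., ., 676, ., ., 247, .]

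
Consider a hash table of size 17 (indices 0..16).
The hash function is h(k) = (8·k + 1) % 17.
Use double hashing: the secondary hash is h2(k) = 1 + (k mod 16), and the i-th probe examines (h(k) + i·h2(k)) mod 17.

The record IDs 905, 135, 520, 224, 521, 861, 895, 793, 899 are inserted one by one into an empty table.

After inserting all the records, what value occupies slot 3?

895

Insert 905: h=16, slot 16 empty -> index 16.
Insert 135: h=10, slot 10 empty -> index 10.
Insert 520: h=13, slot 13 empty -> index 13.
Insert 224: h=8, slot 8 empty -> index 8.
Insert 521: h=4, slot 4 empty -> index 4.
Insert 861: h=4, h2=14, slot 4 occupied -> index 1.
Insert 895: h=4, h2=16, slot 4 occupied -> index 3.
Insert 793: h=4, h2=10, slot 4 occupied -> index 14.
Insert 899: h=2, slot 2 empty -> index 2.
Table: [-, 861, 899, 895, 521, -, -, -, 224, -, 135, -, -, 520, 793, -, 905]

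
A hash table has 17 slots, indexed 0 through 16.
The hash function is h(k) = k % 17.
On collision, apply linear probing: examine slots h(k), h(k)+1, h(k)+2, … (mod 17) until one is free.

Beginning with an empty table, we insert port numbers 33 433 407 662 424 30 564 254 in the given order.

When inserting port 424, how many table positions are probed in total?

33: h=16 -> slot 16
433: h=8 -> slot 8
407: h=16, probe 16,0 -> slot 0
662: h=16, probe 16,0,1 -> slot 1
424: h=16, probe 16,0,1,2 -> slot 2
30: h=13 -> slot 13
564: h=3 -> slot 3
254: h=16, probe 16,0,1,2,3,4 -> slot 4
Table: [407, 662, 424, 564, 254, -, -, -, 433, -, -, -, -, 30, -, -, 33]

4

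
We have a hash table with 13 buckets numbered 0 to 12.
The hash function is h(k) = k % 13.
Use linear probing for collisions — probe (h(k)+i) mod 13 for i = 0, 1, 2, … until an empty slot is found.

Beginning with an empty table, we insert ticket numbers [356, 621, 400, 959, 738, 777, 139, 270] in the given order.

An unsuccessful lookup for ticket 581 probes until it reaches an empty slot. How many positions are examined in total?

Insert 356: h=5, slot 5 empty -> index 5.
Insert 621: h=10, slot 10 empty -> index 10.
Insert 400: h=10, slot 10 occupied -> index 11.
Insert 959: h=10, slots 10,11 occupied -> index 12.
Insert 738: h=10, slots 10,11,12 occupied -> index 0.
Insert 777: h=10, slots 10,11,12,0 occupied -> index 1.
Insert 139: h=9, slot 9 empty -> index 9.
Insert 270: h=10, slots 10,11,12,0,1 occupied -> index 2.
Table: [738, 777, 270, —, —, 356, —, —, —, 139, 621, 400, 959]
Lookup 581: h=9, probe 9,10,11,12,0,1,2,3 → slot 3 empty, not found.

8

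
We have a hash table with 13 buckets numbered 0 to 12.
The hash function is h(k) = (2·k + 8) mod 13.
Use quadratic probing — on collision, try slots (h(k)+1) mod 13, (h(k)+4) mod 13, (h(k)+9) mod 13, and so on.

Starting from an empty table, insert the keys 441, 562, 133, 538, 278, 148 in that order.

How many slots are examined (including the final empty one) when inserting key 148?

441 hashes to 6; slot 6 is free → place at 6.
562 hashes to 1; slot 1 is free → place at 1.
133 hashes to 1; 1 taken → place at 2.
538 hashes to 5; slot 5 is free → place at 5.
278 hashes to 5; 5,6 taken → place at 9.
148 hashes to 5; 5,6,9,1 taken → place at 8.
Table: [., 562, 133, ., ., 538, 441, ., 148, 278, ., ., .]

5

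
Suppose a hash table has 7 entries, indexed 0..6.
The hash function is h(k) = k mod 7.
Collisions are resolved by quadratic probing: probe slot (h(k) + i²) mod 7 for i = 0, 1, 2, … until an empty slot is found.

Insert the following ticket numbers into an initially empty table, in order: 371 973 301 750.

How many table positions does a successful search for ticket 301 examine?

3

Insert 371: h=0, slot 0 empty → index 0.
Insert 973: h=0, slot 0 occupied → index 1.
Insert 301: h=0, slots 0,1 occupied → index 4.
Insert 750: h=1, slot 1 occupied → index 2.
Table: [371, 973, 750, ∅, 301, ∅, ∅]
Lookup 301: h=0, probe 0,1,4 → found at 4.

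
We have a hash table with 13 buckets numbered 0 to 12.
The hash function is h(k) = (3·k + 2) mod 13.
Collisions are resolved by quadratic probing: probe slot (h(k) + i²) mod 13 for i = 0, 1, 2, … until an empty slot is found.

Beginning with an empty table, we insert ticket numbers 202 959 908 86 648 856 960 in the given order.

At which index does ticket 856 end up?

Insert 202: h=10, slot 10 empty -> index 10.
Insert 959: h=6, slot 6 empty -> index 6.
Insert 908: h=9, slot 9 empty -> index 9.
Insert 86: h=0, slot 0 empty -> index 0.
Insert 648: h=9, slots 9,10,0 occupied -> index 5.
Insert 856: h=9, slots 9,10,0,5 occupied -> index 12.
Insert 960: h=9, slots 9,10,0,5,12 occupied -> index 8.
Table: [86, —, —, —, —, 648, 959, —, 960, 908, 202, —, 856]

12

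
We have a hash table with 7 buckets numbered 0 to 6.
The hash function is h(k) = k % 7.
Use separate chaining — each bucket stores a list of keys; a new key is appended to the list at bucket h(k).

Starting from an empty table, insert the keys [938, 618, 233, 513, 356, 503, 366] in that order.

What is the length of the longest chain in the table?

4

938 → bucket 0
618 → bucket 2
233 → bucket 2 (collision)
513 → bucket 2 (collision)
356 → bucket 6
503 → bucket 6 (collision)
366 → bucket 2 (collision)
Final buckets:
0: 938
1: .
2: 618 -> 233 -> 513 -> 366
3: .
4: .
5: .
6: 356 -> 503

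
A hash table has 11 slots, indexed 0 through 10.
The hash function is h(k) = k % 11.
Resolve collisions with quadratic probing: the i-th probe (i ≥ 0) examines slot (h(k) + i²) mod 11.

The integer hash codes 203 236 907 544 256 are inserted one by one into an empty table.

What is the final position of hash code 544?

3

203: h=5 => slot 5
236: h=5, probe 5,6 => slot 6
907: h=5, probe 5,6,9 => slot 9
544: h=5, probe 5,6,9,3 => slot 3
256: h=3, probe 3,4 => slot 4
Table: [—, —, —, 544, 256, 203, 236, —, —, 907, —]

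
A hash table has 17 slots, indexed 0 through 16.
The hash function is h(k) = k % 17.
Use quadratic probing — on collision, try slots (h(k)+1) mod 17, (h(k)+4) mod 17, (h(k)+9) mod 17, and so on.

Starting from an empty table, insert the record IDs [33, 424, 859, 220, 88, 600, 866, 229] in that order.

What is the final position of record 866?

8

33 hashes to 16; slot 16 is free → place at 16.
424 hashes to 16; 16 taken → place at 0.
859 hashes to 9; slot 9 is free → place at 9.
220 hashes to 16; 16,0 taken → place at 3.
88 hashes to 3; 3 taken → place at 4.
600 hashes to 5; slot 5 is free → place at 5.
866 hashes to 16; 16,0,3 taken → place at 8.
229 hashes to 8; 8,9 taken → place at 12.
Table: [424, ∅, ∅, 220, 88, 600, ∅, ∅, 866, 859, ∅, ∅, 229, ∅, ∅, ∅, 33]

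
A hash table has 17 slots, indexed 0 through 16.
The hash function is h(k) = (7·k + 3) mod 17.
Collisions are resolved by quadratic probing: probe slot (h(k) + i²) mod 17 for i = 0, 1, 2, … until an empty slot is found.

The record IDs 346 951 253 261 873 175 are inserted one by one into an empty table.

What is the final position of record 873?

15

Insert 346: h=11, slot 11 empty => index 11.
Insert 951: h=13, slot 13 empty => index 13.
Insert 253: h=6, slot 6 empty => index 6.
Insert 261: h=11, slot 11 occupied => index 12.
Insert 873: h=11, slots 11,12 occupied => index 15.
Insert 175: h=4, slot 4 empty => index 4.
Table: [∅, ∅, ∅, ∅, 175, ∅, 253, ∅, ∅, ∅, ∅, 346, 261, 951, ∅, 873, ∅]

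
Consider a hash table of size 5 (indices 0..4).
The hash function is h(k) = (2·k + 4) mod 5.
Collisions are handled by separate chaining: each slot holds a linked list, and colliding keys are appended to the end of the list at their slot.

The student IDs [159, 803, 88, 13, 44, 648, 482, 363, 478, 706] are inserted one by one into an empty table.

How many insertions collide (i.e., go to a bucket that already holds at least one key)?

6

Insert 159: h=2, bucket 2 empty → new chain.
Insert 803: h=0, bucket 0 empty → new chain.
Insert 88: h=0, bucket 0 nonempty → append to chain.
Insert 13: h=0, bucket 0 nonempty → append to chain.
Insert 44: h=2, bucket 2 nonempty → append to chain.
Insert 648: h=0, bucket 0 nonempty → append to chain.
Insert 482: h=3, bucket 3 empty → new chain.
Insert 363: h=0, bucket 0 nonempty → append to chain.
Insert 478: h=0, bucket 0 nonempty → append to chain.
Insert 706: h=1, bucket 1 empty → new chain.
Final buckets:
0: 803 -> 88 -> 13 -> 648 -> 363 -> 478
1: 706
2: 159 -> 44
3: 482
4: -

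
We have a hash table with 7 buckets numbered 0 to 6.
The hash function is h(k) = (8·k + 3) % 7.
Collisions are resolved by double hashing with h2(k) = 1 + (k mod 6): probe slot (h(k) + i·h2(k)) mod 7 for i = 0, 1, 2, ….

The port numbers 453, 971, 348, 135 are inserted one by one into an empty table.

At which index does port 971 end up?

453: h=1 → slot 1
971: h=1, h2=6, probe 1,0 → slot 0
348: h=1, h2=1, probe 1,2 → slot 2
135: h=5 → slot 5
Table: [971, 453, 348, ∅, ∅, 135, ∅]

0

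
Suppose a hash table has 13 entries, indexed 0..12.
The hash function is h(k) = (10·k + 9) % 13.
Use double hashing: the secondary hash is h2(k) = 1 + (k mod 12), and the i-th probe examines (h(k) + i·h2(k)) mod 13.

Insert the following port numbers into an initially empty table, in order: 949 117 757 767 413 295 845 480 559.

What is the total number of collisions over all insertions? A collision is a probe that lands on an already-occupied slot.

949: h=9 → slot 9
117: h=9, h2=10, probe 9,6 → slot 6
757: h=0 → slot 0
767: h=9, h2=12, probe 9,8 → slot 8
413: h=5 → slot 5
295: h=8, h2=8, probe 8,3 → slot 3
845: h=9, h2=6, probe 9,2 → slot 2
480: h=12 → slot 12
559: h=9, h2=8, probe 9,4 → slot 4
Table: [757, ., 845, 295, 559, 413, 117, ., 767, 949, ., ., 480]

5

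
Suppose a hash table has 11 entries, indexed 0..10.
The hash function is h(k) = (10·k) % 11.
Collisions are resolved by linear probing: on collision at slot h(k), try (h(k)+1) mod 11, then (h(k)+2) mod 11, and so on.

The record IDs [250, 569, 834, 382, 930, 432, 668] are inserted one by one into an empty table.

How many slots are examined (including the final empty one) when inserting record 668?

250 hashes to 3; slot 3 is free → place at 3.
569 hashes to 3; 3 taken → place at 4.
834 hashes to 2; slot 2 is free → place at 2.
382 hashes to 3; 3,4 taken → place at 5.
930 hashes to 5; 5 taken → place at 6.
432 hashes to 8; slot 8 is free → place at 8.
668 hashes to 3; 3,4,5,6 taken → place at 7.
Table: [-, -, 834, 250, 569, 382, 930, 668, 432, -, -]

5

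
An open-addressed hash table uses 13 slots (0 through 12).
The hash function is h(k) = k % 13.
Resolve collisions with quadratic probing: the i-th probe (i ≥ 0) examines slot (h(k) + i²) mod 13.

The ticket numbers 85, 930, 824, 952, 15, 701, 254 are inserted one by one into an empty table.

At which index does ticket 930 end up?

85 hashes to 7; slot 7 is free => place at 7.
930 hashes to 7; 7 taken => place at 8.
824 hashes to 5; slot 5 is free => place at 5.
952 hashes to 3; slot 3 is free => place at 3.
15 hashes to 2; slot 2 is free => place at 2.
701 hashes to 12; slot 12 is free => place at 12.
254 hashes to 7; 7,8 taken => place at 11.
Table: [∅, ∅, 15, 952, ∅, 824, ∅, 85, 930, ∅, ∅, 254, 701]

8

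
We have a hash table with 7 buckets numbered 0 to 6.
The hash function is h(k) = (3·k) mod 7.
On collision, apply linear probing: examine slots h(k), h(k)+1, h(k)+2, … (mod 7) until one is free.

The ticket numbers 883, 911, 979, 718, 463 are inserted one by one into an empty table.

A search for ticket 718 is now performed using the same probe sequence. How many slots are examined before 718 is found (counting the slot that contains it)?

883 hashes to 3; slot 3 is free -> place at 3.
911 hashes to 3; 3 taken -> place at 4.
979 hashes to 4; 4 taken -> place at 5.
718 hashes to 5; 5 taken -> place at 6.
463 hashes to 3; 3,4,5,6 taken -> place at 0.
Table: [463, ., ., 883, 911, 979, 718]
Lookup 718: h=5, probe 5,6 → found at 6.

2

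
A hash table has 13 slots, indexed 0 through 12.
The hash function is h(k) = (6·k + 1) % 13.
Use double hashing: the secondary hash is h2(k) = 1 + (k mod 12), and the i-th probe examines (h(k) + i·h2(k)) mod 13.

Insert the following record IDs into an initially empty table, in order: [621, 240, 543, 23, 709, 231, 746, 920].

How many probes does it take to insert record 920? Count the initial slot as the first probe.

621: h=9 => slot 9
240: h=11 => slot 11
543: h=9, h2=4, probe 9,0 => slot 0
23: h=9, h2=12, probe 9,8 => slot 8
709: h=4 => slot 4
231: h=9, h2=4, probe 9,0,4,8,12 => slot 12
746: h=5 => slot 5
920: h=9, h2=9, probe 9,5,1 => slot 1
Table: [543, 920, ., ., 709, 746, ., ., 23, 621, ., 240, 231]

3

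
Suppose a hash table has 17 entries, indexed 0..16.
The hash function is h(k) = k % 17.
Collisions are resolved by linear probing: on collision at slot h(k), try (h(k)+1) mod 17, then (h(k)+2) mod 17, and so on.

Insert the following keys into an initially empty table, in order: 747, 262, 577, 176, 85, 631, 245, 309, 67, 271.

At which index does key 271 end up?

747 hashes to 16; slot 16 is free => place at 16.
262 hashes to 7; slot 7 is free => place at 7.
577 hashes to 16; 16 taken => place at 0.
176 hashes to 6; slot 6 is free => place at 6.
85 hashes to 0; 0 taken => place at 1.
631 hashes to 2; slot 2 is free => place at 2.
245 hashes to 7; 7 taken => place at 8.
309 hashes to 3; slot 3 is free => place at 3.
67 hashes to 16; 16,0,1,2,3 taken => place at 4.
271 hashes to 16; 16,0,1,2,3,4 taken => place at 5.
Table: [577, 85, 631, 309, 67, 271, 176, 262, 245, ∅, ∅, ∅, ∅, ∅, ∅, ∅, 747]

5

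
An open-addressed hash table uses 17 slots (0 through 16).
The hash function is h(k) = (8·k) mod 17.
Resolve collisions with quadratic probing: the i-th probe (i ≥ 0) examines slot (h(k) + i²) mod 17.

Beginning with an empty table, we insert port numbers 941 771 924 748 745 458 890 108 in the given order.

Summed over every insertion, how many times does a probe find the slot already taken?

10

941 hashes to 14; slot 14 is free => place at 14.
771 hashes to 14; 14 taken => place at 15.
924 hashes to 14; 14,15 taken => place at 1.
748 hashes to 0; slot 0 is free => place at 0.
745 hashes to 10; slot 10 is free => place at 10.
458 hashes to 9; slot 9 is free => place at 9.
890 hashes to 14; 14,15,1 taken => place at 6.
108 hashes to 14; 14,15,1,6 taken => place at 13.
Table: [748, 924, —, —, —, —, 890, —, —, 458, 745, —, —, 108, 941, 771, —]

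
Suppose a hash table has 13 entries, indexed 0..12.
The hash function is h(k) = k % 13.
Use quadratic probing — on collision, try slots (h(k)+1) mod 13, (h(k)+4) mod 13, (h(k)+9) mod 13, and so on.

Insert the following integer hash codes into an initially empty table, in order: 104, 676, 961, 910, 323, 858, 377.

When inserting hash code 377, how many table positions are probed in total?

104 hashes to 0; slot 0 is free => place at 0.
676 hashes to 0; 0 taken => place at 1.
961 hashes to 12; slot 12 is free => place at 12.
910 hashes to 0; 0,1 taken => place at 4.
323 hashes to 11; slot 11 is free => place at 11.
858 hashes to 0; 0,1,4 taken => place at 9.
377 hashes to 0; 0,1,4,9 taken => place at 3.
Table: [104, 676, _, 377, 910, _, _, _, _, 858, _, 323, 961]

5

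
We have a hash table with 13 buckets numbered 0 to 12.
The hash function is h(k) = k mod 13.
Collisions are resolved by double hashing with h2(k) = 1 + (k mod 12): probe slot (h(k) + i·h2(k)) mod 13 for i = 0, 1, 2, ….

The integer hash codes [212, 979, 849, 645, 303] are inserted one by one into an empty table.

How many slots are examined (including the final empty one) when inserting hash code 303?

4

Insert 212: h=4, slot 4 empty → index 4.
Insert 979: h=4, h2=8, slot 4 occupied → index 12.
Insert 849: h=4, h2=10, slot 4 occupied → index 1.
Insert 645: h=8, slot 8 empty → index 8.
Insert 303: h=4, h2=4, slots 4,8,12 occupied → index 3.
Table: [., 849, ., 303, 212, ., ., ., 645, ., ., ., 979]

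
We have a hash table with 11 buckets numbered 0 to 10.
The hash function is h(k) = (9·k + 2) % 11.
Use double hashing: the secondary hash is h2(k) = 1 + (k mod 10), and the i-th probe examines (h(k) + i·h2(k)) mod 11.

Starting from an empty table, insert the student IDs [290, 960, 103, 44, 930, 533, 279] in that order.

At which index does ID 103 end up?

9

290 hashes to 5; slot 5 is free → place at 5.
960 hashes to 7; slot 7 is free → place at 7.
103 hashes to 5, h2=4; 5 taken → place at 9.
44 hashes to 2; slot 2 is free → place at 2.
930 hashes to 1; slot 1 is free → place at 1.
533 hashes to 3; slot 3 is free → place at 3.
279 hashes to 5, h2=10; 5 taken → place at 4.
Table: [∅, 930, 44, 533, 279, 290, ∅, 960, ∅, 103, ∅]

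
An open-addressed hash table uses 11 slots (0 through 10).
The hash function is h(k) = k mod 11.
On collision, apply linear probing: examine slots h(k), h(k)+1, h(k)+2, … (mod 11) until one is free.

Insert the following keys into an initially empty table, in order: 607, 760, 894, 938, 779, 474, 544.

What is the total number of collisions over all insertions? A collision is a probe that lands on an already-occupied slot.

6

607 hashes to 2; slot 2 is free => place at 2.
760 hashes to 1; slot 1 is free => place at 1.
894 hashes to 3; slot 3 is free => place at 3.
938 hashes to 3; 3 taken => place at 4.
779 hashes to 9; slot 9 is free => place at 9.
474 hashes to 1; 1,2,3,4 taken => place at 5.
544 hashes to 5; 5 taken => place at 6.
Table: [., 760, 607, 894, 938, 474, 544, ., ., 779, .]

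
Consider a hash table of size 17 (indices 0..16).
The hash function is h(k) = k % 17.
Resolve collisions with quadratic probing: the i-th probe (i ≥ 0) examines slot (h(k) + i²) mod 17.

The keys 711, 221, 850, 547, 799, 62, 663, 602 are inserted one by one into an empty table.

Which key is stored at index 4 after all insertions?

Insert 711: h=14, slot 14 empty => index 14.
Insert 221: h=0, slot 0 empty => index 0.
Insert 850: h=0, slot 0 occupied => index 1.
Insert 547: h=3, slot 3 empty => index 3.
Insert 799: h=0, slots 0,1 occupied => index 4.
Insert 62: h=11, slot 11 empty => index 11.
Insert 663: h=0, slots 0,1,4 occupied => index 9.
Insert 602: h=7, slot 7 empty => index 7.
Table: [221, 850, -, 547, 799, -, -, 602, -, 663, -, 62, -, -, 711, -, -]

799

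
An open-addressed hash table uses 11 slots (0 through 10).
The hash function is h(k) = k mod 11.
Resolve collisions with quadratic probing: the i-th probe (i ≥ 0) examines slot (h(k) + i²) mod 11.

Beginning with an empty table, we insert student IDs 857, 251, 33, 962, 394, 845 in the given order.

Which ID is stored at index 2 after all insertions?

394

857 hashes to 10; slot 10 is free => place at 10.
251 hashes to 9; slot 9 is free => place at 9.
33 hashes to 0; slot 0 is free => place at 0.
962 hashes to 5; slot 5 is free => place at 5.
394 hashes to 9; 9,10 taken => place at 2.
845 hashes to 9; 9,10,2 taken => place at 7.
Table: [33, _, 394, _, _, 962, _, 845, _, 251, 857]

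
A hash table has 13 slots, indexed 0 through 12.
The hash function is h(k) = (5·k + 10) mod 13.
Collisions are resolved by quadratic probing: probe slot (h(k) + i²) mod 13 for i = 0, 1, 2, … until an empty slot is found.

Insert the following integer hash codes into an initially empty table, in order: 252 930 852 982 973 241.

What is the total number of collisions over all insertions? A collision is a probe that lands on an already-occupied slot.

6

252 hashes to 9; slot 9 is free -> place at 9.
930 hashes to 6; slot 6 is free -> place at 6.
852 hashes to 6; 6 taken -> place at 7.
982 hashes to 6; 6,7 taken -> place at 10.
973 hashes to 0; slot 0 is free -> place at 0.
241 hashes to 6; 6,7,10 taken -> place at 2.
Table: [973, ., 241, ., ., ., 930, 852, ., 252, 982, ., .]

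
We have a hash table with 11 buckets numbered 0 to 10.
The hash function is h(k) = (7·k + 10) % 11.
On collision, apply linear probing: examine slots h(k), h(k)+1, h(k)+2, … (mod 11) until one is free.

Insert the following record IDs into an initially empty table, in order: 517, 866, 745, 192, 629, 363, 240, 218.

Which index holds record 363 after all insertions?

Insert 517: h=10, slot 10 empty → index 10.
Insert 866: h=0, slot 0 empty → index 0.
Insert 745: h=0, slot 0 occupied → index 1.
Insert 192: h=1, slot 1 occupied → index 2.
Insert 629: h=2, slot 2 occupied → index 3.
Insert 363: h=10, slots 10,0,1,2,3 occupied → index 4.
Insert 240: h=7, slot 7 empty → index 7.
Insert 218: h=7, slot 7 occupied → index 8.
Table: [866, 745, 192, 629, 363, -, -, 240, 218, -, 517]

4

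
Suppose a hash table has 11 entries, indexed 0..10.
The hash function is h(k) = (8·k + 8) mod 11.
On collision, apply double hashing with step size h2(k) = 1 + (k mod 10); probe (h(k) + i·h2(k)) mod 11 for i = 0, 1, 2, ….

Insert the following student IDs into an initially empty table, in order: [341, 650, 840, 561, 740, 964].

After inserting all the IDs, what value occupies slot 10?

Insert 341: h=8, slot 8 empty → index 8.
Insert 650: h=5, slot 5 empty → index 5.
Insert 840: h=7, slot 7 empty → index 7.
Insert 561: h=8, h2=2, slot 8 occupied → index 10.
Insert 740: h=10, h2=1, slot 10 occupied → index 0.
Insert 964: h=9, slot 9 empty → index 9.
Table: [740, —, —, —, —, 650, —, 840, 341, 964, 561]

561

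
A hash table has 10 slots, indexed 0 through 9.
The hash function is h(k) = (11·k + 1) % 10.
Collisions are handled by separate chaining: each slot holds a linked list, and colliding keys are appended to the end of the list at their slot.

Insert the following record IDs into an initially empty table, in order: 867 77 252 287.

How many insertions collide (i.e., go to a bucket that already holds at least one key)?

2

867 -> bucket 8
77 -> bucket 8 (collision)
252 -> bucket 3
287 -> bucket 8 (collision)
Final buckets:
0: —
1: —
2: —
3: 252
4: —
5: —
6: —
7: —
8: 867 -> 77 -> 287
9: —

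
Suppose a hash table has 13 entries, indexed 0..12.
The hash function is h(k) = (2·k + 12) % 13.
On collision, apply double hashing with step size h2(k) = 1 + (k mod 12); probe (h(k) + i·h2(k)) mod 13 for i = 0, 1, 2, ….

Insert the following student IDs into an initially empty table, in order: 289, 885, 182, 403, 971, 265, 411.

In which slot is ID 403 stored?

7

289 hashes to 5; slot 5 is free -> place at 5.
885 hashes to 1; slot 1 is free -> place at 1.
182 hashes to 12; slot 12 is free -> place at 12.
403 hashes to 12, h2=8; 12 taken -> place at 7.
971 hashes to 4; slot 4 is free -> place at 4.
265 hashes to 9; slot 9 is free -> place at 9.
411 hashes to 2; slot 2 is free -> place at 2.
Table: [∅, 885, 411, ∅, 971, 289, ∅, 403, ∅, 265, ∅, ∅, 182]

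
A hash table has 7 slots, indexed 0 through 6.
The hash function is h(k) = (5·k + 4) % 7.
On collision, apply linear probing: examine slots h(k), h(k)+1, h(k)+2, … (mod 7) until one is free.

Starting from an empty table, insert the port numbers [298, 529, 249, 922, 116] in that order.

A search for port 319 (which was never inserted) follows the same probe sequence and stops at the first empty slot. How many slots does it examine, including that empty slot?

Insert 298: h=3, slot 3 empty => index 3.
Insert 529: h=3, slot 3 occupied => index 4.
Insert 249: h=3, slots 3,4 occupied => index 5.
Insert 922: h=1, slot 1 empty => index 1.
Insert 116: h=3, slots 3,4,5 occupied => index 6.
Table: [-, 922, -, 298, 529, 249, 116]
Lookup 319: h=3, probe 3,4,5,6,0 → slot 0 empty, not found.

5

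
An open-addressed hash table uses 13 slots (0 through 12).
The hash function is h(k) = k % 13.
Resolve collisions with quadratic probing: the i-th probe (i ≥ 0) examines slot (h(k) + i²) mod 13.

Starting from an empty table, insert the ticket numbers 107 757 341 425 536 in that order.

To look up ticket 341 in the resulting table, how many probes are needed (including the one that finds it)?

107: h=3 -> slot 3
757: h=3, probe 3,4 -> slot 4
341: h=3, probe 3,4,7 -> slot 7
425: h=9 -> slot 9
536: h=3, probe 3,4,7,12 -> slot 12
Table: [., ., ., 107, 757, ., ., 341, ., 425, ., ., 536]
Lookup 341: h=3, probe 3,4,7 → found at 7.

3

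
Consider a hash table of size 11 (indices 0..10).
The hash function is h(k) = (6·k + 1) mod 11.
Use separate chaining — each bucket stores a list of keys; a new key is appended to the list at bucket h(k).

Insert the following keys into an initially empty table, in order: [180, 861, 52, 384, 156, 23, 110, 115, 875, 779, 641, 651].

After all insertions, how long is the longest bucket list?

2

Insert 180: h=3, bucket 3 empty -> new chain.
Insert 861: h=8, bucket 8 empty -> new chain.
Insert 52: h=5, bucket 5 empty -> new chain.
Insert 384: h=6, bucket 6 empty -> new chain.
Insert 156: h=2, bucket 2 empty -> new chain.
Insert 23: h=7, bucket 7 empty -> new chain.
Insert 110: h=1, bucket 1 empty -> new chain.
Insert 115: h=9, bucket 9 empty -> new chain.
Insert 875: h=4, bucket 4 empty -> new chain.
Insert 779: h=0, bucket 0 empty -> new chain.
Insert 641: h=8, bucket 8 nonempty -> append to chain.
Insert 651: h=2, bucket 2 nonempty -> append to chain.
Final buckets:
0: 779
1: 110
2: 156 -> 651
3: 180
4: 875
5: 52
6: 384
7: 23
8: 861 -> 641
9: 115
10: _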